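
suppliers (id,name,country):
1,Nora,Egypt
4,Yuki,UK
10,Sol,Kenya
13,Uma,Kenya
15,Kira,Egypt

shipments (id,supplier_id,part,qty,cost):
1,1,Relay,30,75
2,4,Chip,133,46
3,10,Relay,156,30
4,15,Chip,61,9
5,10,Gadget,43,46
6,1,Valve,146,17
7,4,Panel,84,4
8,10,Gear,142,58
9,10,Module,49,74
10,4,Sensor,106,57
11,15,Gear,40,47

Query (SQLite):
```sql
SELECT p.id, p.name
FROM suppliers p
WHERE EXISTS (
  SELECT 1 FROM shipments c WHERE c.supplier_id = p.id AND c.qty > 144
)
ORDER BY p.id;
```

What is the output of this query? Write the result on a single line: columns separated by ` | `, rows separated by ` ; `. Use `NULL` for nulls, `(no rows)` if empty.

For each suppliers row, check whether any shipments with matching supplier_id has qty > 144.
Keep rows where that is true.

1 | Nora ; 10 | Sol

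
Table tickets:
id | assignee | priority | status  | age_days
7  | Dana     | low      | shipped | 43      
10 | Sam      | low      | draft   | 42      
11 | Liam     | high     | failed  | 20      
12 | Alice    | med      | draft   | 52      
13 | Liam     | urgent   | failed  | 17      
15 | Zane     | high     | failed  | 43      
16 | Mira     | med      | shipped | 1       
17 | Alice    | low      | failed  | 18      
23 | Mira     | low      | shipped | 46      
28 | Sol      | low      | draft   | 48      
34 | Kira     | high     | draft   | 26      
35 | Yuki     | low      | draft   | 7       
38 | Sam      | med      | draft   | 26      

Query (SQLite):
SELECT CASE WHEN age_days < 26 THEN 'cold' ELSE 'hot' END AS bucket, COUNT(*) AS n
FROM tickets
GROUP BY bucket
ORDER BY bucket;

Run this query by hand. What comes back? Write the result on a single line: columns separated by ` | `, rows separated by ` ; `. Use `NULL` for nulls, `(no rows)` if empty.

cold | 5 ; hot | 8

Bucket rows by age_days < 26 → 'cold' else 'hot'; count each bucket.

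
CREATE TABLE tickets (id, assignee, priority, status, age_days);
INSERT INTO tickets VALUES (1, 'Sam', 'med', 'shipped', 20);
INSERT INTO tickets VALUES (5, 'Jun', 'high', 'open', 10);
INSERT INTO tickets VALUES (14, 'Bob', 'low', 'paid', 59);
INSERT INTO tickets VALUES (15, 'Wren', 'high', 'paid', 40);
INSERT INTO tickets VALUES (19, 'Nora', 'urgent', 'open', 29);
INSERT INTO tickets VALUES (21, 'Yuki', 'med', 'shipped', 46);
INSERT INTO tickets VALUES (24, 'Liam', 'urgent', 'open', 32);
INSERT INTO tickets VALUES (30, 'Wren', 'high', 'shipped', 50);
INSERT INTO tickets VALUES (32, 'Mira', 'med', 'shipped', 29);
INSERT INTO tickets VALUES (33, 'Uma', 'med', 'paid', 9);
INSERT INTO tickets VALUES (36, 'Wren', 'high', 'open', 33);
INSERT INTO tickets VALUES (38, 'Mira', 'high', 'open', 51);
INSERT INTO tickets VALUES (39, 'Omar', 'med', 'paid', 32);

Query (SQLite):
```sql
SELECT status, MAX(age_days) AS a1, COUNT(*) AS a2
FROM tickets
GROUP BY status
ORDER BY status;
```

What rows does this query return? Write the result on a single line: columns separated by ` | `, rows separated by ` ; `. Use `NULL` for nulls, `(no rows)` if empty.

open | 51 | 5 ; paid | 59 | 4 ; shipped | 50 | 4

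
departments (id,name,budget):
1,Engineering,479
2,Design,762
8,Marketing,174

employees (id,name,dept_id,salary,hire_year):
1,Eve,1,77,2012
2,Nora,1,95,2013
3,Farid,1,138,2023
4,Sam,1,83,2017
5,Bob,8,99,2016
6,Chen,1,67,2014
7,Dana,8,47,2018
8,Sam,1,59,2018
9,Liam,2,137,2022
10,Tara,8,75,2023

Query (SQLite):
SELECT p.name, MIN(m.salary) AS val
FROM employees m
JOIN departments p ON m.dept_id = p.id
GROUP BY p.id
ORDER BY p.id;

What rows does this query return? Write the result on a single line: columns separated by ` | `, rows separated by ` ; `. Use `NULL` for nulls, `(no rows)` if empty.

Join each employees row to its departments via dept_id.
Group joined rows by departments.id; compute MIN(m.salary) per group.
  1: ids {1, 2, 3, 4, 6, 8} → MIN(m.salary)=59
  2: ids {9} → MIN(m.salary)=137
  8: ids {5, 7, 10} → MIN(m.salary)=47

Engineering | 59 ; Design | 137 ; Marketing | 47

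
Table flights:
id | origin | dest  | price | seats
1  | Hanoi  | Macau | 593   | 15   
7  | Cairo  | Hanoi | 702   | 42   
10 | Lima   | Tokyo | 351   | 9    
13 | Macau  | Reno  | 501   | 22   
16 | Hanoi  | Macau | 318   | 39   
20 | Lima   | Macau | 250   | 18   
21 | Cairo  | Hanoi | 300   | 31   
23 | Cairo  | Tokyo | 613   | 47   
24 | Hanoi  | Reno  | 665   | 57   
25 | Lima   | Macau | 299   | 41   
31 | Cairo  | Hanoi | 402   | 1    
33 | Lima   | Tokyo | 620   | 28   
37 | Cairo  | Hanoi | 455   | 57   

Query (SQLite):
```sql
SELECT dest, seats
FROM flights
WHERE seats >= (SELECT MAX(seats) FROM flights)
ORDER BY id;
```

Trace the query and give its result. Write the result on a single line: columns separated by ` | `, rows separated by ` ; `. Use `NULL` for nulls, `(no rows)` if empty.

Reno | 57 ; Hanoi | 57

Scalar subquery: MAX(seats) over all flights rows = 57.
Keep rows where seats >= that value.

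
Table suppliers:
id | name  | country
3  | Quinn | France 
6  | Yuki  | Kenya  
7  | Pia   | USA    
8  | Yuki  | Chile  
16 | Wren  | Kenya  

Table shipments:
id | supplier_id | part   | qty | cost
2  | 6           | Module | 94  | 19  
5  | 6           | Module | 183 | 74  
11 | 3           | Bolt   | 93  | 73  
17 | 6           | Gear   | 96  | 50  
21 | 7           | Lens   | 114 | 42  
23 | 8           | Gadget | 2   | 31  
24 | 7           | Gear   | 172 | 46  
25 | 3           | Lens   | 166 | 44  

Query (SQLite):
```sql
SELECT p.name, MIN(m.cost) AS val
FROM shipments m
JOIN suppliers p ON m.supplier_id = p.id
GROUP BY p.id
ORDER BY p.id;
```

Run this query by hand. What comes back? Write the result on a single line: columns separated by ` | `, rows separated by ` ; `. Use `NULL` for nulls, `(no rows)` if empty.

Join each shipments row to its suppliers via supplier_id.
Group joined rows by suppliers.id; compute MIN(m.cost) per group.
  3: ids {11, 25} → MIN(m.cost)=44
  6: ids {2, 5, 17} → MIN(m.cost)=19
  7: ids {21, 24} → MIN(m.cost)=42
  8: ids {23} → MIN(m.cost)=31

Quinn | 44 ; Yuki | 19 ; Pia | 42 ; Yuki | 31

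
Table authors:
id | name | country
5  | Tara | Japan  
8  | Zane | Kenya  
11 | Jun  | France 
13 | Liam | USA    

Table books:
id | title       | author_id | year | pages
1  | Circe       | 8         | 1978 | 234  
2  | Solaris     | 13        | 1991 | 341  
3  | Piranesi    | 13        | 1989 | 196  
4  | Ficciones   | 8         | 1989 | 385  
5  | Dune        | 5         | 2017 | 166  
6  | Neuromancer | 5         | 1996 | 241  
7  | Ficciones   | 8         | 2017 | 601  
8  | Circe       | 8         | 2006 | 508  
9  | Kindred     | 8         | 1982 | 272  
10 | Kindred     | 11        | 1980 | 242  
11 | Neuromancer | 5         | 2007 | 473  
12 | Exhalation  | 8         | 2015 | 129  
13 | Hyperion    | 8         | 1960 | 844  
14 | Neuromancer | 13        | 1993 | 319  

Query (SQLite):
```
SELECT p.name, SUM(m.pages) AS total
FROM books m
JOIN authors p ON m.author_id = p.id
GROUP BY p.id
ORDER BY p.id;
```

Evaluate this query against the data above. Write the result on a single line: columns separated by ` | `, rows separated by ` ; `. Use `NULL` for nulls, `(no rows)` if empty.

Tara | 880 ; Zane | 2973 ; Jun | 242 ; Liam | 856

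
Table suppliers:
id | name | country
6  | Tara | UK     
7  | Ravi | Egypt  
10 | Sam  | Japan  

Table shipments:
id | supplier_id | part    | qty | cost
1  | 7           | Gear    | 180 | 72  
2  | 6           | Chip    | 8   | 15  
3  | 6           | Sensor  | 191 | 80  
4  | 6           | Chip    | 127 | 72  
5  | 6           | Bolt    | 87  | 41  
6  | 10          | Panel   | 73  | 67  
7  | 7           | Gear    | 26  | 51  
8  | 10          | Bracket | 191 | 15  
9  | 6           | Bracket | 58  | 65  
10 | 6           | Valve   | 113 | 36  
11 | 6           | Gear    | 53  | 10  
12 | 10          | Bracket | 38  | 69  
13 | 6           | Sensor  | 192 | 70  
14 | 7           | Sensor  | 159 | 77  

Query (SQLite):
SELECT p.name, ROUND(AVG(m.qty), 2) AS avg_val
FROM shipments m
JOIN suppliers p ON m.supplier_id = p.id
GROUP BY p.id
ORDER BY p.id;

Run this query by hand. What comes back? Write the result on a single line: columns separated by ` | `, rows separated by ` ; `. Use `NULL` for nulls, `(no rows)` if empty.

Join each shipments row to its suppliers via supplier_id.
Group joined rows by suppliers.id; compute ROUND(AVG(m.qty), 2) per group.
  6: ids {2, 3, 4, 5, 9, 10, 11, 13} → ROUND(AVG(m.qty), 2)=103.63
  7: ids {1, 7, 14} → ROUND(AVG(m.qty), 2)=121.67
  10: ids {6, 8, 12} → ROUND(AVG(m.qty), 2)=100.67

Tara | 103.63 ; Ravi | 121.67 ; Sam | 100.67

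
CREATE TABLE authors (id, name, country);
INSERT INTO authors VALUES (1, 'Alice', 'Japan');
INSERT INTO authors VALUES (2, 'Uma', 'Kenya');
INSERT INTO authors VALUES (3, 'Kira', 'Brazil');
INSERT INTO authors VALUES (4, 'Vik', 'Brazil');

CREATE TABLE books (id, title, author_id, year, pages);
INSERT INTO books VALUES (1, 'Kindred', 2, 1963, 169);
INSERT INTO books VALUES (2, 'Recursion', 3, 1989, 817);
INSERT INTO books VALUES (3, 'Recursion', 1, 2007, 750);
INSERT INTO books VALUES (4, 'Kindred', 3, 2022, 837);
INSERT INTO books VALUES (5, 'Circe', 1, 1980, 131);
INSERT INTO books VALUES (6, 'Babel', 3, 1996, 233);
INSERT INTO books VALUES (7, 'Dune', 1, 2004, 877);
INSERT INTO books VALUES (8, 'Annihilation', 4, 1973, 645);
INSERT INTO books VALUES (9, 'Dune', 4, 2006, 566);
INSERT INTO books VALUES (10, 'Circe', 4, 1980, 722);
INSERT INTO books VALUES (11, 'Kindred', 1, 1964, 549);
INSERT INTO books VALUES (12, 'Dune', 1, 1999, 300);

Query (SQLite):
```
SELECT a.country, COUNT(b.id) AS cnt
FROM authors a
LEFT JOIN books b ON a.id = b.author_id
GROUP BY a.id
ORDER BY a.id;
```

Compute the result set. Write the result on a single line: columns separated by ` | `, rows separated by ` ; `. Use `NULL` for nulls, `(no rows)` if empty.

Japan | 5 ; Kenya | 1 ; Brazil | 3 ; Brazil | 3

LEFT JOIN keeps every authors row; unmatched ones get NULL for books columns.
Group by authors.id and compute COUNT(b.id). COUNT(col) of an all-NULL group is 0.
  1: ids {3, 5, 7, 11, 12} → COUNT(b.id)=5
  2: ids {1} → COUNT(b.id)=1
  3: ids {2, 4, 6} → COUNT(b.id)=3
  4: ids {8, 9, 10} → COUNT(b.id)=3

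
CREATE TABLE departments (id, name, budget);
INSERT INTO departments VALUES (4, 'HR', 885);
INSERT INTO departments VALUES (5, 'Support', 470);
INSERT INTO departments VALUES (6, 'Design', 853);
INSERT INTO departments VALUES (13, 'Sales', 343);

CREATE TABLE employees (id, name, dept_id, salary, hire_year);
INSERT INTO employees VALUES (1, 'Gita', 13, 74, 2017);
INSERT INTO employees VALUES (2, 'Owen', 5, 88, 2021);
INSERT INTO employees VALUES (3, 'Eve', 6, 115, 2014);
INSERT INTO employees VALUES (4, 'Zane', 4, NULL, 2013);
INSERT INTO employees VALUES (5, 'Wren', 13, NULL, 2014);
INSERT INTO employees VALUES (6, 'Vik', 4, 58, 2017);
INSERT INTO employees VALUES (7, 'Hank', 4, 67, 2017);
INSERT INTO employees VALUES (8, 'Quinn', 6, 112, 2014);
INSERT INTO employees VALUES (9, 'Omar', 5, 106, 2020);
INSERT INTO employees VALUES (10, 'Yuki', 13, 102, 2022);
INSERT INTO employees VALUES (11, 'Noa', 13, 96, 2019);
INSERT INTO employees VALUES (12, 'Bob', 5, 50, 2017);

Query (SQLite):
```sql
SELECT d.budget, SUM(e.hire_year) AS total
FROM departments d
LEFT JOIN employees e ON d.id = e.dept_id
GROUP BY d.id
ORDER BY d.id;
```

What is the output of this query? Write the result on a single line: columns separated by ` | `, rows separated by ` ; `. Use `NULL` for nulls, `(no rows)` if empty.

LEFT JOIN keeps every departments row; unmatched ones get NULL for employees columns.
Group by departments.id and compute SUM(e.hire_year). SUM over an all-NULL group is NULL.
  4: ids {4, 6, 7} → SUM(e.hire_year)=6047
  5: ids {2, 9, 12} → SUM(e.hire_year)=6058
  6: ids {3, 8} → SUM(e.hire_year)=4028
  13: ids {1, 5, 10, 11} → SUM(e.hire_year)=8072

885 | 6047 ; 470 | 6058 ; 853 | 4028 ; 343 | 8072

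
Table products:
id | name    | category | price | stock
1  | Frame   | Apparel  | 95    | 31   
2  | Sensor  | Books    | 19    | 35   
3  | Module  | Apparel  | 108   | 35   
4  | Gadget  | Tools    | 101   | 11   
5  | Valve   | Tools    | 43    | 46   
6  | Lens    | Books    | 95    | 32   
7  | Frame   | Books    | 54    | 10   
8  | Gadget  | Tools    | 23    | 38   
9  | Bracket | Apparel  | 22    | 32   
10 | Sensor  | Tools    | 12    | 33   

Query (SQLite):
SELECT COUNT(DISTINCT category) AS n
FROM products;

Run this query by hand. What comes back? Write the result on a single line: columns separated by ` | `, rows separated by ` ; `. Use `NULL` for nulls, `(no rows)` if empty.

Count distinct non-NULL category values.

3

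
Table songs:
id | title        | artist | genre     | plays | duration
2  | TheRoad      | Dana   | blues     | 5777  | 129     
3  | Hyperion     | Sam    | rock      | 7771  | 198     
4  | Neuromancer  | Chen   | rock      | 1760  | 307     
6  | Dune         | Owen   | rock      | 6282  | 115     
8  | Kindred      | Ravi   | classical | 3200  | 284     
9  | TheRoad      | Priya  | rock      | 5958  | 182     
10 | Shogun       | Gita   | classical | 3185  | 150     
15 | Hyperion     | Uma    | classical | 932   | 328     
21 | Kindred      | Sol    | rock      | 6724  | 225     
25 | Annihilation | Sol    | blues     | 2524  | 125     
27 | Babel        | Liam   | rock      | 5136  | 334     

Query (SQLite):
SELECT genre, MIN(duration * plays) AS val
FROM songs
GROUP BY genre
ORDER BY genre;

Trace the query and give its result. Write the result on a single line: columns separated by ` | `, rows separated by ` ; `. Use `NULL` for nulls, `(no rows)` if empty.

For each row compute duration * plays.
Group by genre; take MIN of the expression per group.
  blues: ids {2, 25} → MIN(duration * plays)=315500
  classical: ids {8, 10, 15} → MIN(duration * plays)=305696
  rock: ids {3, 4, 6, 9, 21, 27} → MIN(duration * plays)=540320

blues | 315500 ; classical | 305696 ; rock | 540320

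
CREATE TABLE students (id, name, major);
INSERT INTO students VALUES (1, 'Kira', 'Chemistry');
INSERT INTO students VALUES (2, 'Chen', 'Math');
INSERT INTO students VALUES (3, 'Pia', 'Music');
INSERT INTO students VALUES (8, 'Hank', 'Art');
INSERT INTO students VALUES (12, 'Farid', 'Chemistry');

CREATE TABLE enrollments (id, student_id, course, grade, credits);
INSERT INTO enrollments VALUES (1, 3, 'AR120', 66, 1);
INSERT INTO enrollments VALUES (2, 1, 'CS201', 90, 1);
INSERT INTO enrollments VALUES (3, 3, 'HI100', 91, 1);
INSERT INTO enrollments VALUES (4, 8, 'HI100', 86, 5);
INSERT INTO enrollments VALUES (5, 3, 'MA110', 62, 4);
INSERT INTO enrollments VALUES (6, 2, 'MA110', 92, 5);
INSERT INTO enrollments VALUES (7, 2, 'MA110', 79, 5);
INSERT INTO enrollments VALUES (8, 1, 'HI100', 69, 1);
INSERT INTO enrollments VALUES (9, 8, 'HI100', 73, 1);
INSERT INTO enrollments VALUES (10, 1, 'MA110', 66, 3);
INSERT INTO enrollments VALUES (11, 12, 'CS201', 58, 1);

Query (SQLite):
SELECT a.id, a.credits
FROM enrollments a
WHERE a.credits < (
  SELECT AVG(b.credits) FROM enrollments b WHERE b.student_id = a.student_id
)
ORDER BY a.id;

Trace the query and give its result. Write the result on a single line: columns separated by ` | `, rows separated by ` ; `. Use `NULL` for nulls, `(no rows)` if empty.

1 | 1 ; 2 | 1 ; 3 | 1 ; 8 | 1 ; 9 | 1

For each enrollments row a, compute AVG(credits) over rows sharing a.student_id.
Keep row a if a.credits < that per-group AVG.
  student_id=1: AVG(credits) = 1.666667
  student_id=2: AVG(credits) = 5.0
  student_id=3: AVG(credits) = 2.0
  student_id=8: AVG(credits) = 3.0
  student_id=12: AVG(credits) = 1.0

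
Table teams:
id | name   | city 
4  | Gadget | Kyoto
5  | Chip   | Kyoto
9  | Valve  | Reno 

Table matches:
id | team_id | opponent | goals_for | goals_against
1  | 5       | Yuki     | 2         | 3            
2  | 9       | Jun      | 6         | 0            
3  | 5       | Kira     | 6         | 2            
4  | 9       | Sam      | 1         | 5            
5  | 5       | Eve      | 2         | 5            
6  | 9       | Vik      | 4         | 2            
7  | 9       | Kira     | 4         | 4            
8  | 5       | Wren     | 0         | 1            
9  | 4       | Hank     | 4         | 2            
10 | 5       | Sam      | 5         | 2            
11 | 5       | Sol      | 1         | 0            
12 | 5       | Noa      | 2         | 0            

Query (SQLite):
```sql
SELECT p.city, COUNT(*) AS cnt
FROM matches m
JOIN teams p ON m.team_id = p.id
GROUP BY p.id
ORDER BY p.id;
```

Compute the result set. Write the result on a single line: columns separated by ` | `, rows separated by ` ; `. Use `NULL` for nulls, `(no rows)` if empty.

Kyoto | 1 ; Kyoto | 7 ; Reno | 4

Join each matches row to its teams via team_id.
Group joined rows by teams.id; compute COUNT(*) per group.
  4: ids {9} → COUNT(*)=1
  5: ids {1, 3, 5, 8, 10, 11, 12} → COUNT(*)=7
  9: ids {2, 4, 6, 7} → COUNT(*)=4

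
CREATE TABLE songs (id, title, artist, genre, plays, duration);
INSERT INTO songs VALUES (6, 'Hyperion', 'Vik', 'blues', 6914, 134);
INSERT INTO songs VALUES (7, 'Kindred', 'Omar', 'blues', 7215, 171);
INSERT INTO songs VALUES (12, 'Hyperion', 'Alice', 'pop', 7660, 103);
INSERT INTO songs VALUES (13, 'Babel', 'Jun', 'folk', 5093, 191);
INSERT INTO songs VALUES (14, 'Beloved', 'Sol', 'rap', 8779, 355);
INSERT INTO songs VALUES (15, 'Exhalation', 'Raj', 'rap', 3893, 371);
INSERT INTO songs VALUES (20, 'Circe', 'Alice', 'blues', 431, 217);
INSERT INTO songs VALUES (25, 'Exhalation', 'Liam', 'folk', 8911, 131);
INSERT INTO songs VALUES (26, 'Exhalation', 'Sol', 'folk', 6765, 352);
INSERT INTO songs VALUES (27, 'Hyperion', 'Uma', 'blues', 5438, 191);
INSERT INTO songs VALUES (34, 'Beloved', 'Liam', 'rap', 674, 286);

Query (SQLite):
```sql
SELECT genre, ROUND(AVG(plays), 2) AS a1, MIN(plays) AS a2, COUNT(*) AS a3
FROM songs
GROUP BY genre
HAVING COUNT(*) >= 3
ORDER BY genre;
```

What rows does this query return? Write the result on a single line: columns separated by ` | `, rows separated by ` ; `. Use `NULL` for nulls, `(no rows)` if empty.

Group songs by genre.
Per group compute: ROUND(AVG(plays), 2), MIN(plays), COUNT(*).
HAVING: drop groups with fewer than 3 rows.
  blues: ids {6, 7, 20, 27} → ROUND(AVG(plays), 2)=4999.5, MIN(plays)=431, COUNT(*)=4
  folk: ids {13, 25, 26} → ROUND(AVG(plays), 2)=6923, MIN(plays)=5093, COUNT(*)=3
  pop: ids {12} → ROUND(AVG(plays), 2)=7660, MIN(plays)=7660, COUNT(*)=1
  rap: ids {14, 15, 34} → ROUND(AVG(plays), 2)=4448.67, MIN(plays)=674, COUNT(*)=3

blues | 4999.5 | 431 | 4 ; folk | 6923 | 5093 | 3 ; rap | 4448.67 | 674 | 3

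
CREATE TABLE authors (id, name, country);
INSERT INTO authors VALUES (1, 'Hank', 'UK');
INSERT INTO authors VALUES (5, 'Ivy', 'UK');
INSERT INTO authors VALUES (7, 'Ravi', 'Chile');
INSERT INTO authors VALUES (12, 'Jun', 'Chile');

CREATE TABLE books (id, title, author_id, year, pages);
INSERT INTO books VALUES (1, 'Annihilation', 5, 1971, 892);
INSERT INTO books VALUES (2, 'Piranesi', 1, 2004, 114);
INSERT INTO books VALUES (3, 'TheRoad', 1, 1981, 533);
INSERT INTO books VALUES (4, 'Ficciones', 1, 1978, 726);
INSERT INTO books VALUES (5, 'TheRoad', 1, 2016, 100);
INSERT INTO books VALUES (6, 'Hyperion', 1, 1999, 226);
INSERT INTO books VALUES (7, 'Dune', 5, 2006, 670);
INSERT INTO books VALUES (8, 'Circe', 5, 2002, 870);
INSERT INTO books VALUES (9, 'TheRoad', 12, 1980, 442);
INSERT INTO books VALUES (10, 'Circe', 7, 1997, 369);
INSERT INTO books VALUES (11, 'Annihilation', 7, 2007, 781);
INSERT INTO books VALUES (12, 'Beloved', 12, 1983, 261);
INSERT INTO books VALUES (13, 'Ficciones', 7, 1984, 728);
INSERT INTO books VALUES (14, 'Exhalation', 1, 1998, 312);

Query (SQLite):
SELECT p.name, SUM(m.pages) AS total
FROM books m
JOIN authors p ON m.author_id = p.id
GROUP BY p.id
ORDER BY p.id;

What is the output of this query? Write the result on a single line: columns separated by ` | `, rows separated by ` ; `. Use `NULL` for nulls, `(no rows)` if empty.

Join each books row to its authors via author_id.
Group joined rows by authors.id; compute SUM(m.pages) per group.
  1: ids {2, 3, 4, 5, 6, 14} → SUM(m.pages)=2011
  5: ids {1, 7, 8} → SUM(m.pages)=2432
  7: ids {10, 11, 13} → SUM(m.pages)=1878
  12: ids {9, 12} → SUM(m.pages)=703

Hank | 2011 ; Ivy | 2432 ; Ravi | 1878 ; Jun | 703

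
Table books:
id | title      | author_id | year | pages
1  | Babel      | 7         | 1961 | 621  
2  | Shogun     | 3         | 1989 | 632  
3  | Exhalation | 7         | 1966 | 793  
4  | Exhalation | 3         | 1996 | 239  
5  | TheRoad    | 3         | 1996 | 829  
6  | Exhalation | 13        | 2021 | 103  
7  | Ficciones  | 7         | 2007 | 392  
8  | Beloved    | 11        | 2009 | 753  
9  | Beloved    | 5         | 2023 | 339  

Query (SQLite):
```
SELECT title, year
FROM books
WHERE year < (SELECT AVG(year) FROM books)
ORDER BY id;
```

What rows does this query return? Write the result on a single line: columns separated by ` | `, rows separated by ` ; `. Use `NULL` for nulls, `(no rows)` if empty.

Babel | 1961 ; Shogun | 1989 ; Exhalation | 1966 ; Exhalation | 1996 ; TheRoad | 1996

Scalar subquery: AVG(year) over all books rows = 1996.444444 (≈; comparison uses full precision).
Keep rows where year < that value.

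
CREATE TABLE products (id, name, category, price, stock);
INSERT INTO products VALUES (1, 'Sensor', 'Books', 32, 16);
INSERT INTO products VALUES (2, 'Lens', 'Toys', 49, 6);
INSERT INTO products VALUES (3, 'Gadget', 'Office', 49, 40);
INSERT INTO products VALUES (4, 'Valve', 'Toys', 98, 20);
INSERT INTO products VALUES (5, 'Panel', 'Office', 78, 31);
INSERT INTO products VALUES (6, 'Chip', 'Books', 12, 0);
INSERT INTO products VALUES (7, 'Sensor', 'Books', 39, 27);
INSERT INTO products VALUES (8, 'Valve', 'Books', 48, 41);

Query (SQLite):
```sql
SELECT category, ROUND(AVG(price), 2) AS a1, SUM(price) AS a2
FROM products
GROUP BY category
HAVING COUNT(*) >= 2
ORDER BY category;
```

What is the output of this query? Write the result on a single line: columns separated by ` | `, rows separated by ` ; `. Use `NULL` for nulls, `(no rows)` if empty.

Books | 32.75 | 131 ; Office | 63.5 | 127 ; Toys | 73.5 | 147

Group products by category.
Per group compute: ROUND(AVG(price), 2), SUM(price).
HAVING: drop groups with fewer than 2 rows.
  Books: ids {1, 6, 7, 8} → ROUND(AVG(price), 2)=32.75, SUM(price)=131
  Office: ids {3, 5} → ROUND(AVG(price), 2)=63.5, SUM(price)=127
  Toys: ids {2, 4} → ROUND(AVG(price), 2)=73.5, SUM(price)=147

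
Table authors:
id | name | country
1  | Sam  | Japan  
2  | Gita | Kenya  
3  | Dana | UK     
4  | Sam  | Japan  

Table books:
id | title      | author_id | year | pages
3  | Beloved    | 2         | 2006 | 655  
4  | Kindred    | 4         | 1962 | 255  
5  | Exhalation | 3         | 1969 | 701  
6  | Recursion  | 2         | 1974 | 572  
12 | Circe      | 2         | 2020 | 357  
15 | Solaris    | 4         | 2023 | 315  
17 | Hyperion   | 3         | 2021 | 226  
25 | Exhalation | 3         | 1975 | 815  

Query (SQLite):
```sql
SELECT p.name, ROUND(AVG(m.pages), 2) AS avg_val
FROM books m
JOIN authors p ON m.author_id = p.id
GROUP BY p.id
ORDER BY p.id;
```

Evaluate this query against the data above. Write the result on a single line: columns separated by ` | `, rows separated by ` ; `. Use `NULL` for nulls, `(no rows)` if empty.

Join each books row to its authors via author_id.
Group joined rows by authors.id; compute ROUND(AVG(m.pages), 2) per group.
  2: ids {3, 6, 12} → ROUND(AVG(m.pages), 2)=528
  3: ids {5, 17, 25} → ROUND(AVG(m.pages), 2)=580.67
  4: ids {4, 15} → ROUND(AVG(m.pages), 2)=285

Gita | 528 ; Dana | 580.67 ; Sam | 285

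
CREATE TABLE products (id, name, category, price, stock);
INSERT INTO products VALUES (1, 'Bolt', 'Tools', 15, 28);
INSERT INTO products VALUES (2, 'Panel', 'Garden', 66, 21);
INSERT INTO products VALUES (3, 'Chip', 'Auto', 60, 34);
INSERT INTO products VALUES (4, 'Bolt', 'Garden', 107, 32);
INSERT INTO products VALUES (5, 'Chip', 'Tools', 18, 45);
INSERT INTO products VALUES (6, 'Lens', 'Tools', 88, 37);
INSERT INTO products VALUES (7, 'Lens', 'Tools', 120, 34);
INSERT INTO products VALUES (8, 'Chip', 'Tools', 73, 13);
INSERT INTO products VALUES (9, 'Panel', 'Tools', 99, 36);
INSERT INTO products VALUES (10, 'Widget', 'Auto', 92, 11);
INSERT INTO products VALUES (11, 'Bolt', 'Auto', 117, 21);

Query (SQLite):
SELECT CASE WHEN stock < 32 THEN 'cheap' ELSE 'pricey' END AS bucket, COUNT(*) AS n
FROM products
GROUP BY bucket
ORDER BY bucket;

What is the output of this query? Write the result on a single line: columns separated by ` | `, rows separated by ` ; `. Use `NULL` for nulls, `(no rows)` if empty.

cheap | 5 ; pricey | 6

Bucket rows by stock < 32 → 'cheap' else 'pricey'; count each bucket.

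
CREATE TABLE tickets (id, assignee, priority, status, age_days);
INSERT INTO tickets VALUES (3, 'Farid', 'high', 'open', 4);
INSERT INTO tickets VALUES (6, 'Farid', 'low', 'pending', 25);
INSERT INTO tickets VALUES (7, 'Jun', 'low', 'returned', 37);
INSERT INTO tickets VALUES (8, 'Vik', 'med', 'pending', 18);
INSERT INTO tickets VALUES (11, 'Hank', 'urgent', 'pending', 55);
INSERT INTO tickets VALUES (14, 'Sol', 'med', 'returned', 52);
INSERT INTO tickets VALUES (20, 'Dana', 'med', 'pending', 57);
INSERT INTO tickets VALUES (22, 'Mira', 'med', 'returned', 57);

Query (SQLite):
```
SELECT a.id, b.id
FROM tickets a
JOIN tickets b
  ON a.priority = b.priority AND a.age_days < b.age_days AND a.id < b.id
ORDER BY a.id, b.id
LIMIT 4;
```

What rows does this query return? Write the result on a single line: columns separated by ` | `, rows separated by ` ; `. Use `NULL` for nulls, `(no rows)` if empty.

Pairs (a,b) with same priority, a.age_days < b.age_days, a.id < b.id.
priority groups: high:{3} low:{6,7} med:{8,14,20,22} urgent:{11}
Ordered by (a.id, b.id); first 4.

6 | 7 ; 8 | 14 ; 8 | 20 ; 8 | 22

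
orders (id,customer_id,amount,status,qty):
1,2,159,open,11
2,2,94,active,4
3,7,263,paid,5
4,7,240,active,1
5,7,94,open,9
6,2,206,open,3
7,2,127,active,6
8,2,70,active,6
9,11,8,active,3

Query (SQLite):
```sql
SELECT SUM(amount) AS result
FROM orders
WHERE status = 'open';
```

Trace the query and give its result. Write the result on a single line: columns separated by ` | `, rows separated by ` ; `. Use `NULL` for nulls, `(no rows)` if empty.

459

Rows where status='open' → amount values: [159, 94, 206].
SUM of non-NULL values = 459.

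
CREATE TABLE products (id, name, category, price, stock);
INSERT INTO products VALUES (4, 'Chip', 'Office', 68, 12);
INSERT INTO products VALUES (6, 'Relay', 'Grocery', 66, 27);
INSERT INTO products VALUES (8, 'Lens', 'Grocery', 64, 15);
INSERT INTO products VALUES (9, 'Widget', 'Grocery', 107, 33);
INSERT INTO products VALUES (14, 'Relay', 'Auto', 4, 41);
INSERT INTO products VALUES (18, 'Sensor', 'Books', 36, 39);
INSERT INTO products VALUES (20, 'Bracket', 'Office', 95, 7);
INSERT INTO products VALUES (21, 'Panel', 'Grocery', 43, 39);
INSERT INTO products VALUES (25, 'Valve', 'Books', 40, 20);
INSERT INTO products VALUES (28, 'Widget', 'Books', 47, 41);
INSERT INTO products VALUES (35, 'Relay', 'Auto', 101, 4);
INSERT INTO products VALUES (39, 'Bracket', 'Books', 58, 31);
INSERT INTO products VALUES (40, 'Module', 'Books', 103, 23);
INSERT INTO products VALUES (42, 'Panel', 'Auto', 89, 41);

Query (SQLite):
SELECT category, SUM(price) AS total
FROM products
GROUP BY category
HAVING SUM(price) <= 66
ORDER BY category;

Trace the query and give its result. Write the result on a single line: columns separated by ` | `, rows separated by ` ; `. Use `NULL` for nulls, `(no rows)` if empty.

(no rows)

Partition products by category; compute SUM(price) within each group.
HAVING: keep groups where SUM(price) <= 66.
  Auto: ids {14, 35, 42} → SUM(price)=194
  Books: ids {18, 25, 28, 39, 40} → SUM(price)=284
  Grocery: ids {6, 8, 9, 21} → SUM(price)=280
  Office: ids {4, 20} → SUM(price)=163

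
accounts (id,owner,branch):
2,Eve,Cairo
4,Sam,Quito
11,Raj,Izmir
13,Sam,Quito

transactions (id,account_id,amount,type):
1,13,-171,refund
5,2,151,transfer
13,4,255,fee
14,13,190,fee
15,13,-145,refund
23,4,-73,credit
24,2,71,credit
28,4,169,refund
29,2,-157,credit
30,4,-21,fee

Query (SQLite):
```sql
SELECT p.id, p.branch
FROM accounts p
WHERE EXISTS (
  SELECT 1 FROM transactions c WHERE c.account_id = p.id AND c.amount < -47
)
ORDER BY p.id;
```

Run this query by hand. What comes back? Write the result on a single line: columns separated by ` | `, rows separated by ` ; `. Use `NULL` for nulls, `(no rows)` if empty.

For each accounts row, check whether any transactions with matching account_id has amount < -47.
Keep rows where that is true.

2 | Cairo ; 4 | Quito ; 13 | Quito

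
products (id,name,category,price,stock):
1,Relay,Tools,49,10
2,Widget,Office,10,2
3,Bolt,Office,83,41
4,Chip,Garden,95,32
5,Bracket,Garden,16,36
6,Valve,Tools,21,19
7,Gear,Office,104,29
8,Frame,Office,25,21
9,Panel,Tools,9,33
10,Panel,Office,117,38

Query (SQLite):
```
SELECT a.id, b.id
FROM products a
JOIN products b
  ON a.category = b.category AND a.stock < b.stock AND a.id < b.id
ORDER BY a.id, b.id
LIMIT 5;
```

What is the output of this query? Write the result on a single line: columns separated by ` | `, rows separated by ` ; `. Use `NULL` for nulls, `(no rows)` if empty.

Pairs (a,b) with same category, a.stock < b.stock, a.id < b.id.
category groups: Garden:{4,5} Office:{2,3,7,8,10} Tools:{1,6,9}
Ordered by (a.id, b.id); first 5.

1 | 6 ; 1 | 9 ; 2 | 3 ; 2 | 7 ; 2 | 8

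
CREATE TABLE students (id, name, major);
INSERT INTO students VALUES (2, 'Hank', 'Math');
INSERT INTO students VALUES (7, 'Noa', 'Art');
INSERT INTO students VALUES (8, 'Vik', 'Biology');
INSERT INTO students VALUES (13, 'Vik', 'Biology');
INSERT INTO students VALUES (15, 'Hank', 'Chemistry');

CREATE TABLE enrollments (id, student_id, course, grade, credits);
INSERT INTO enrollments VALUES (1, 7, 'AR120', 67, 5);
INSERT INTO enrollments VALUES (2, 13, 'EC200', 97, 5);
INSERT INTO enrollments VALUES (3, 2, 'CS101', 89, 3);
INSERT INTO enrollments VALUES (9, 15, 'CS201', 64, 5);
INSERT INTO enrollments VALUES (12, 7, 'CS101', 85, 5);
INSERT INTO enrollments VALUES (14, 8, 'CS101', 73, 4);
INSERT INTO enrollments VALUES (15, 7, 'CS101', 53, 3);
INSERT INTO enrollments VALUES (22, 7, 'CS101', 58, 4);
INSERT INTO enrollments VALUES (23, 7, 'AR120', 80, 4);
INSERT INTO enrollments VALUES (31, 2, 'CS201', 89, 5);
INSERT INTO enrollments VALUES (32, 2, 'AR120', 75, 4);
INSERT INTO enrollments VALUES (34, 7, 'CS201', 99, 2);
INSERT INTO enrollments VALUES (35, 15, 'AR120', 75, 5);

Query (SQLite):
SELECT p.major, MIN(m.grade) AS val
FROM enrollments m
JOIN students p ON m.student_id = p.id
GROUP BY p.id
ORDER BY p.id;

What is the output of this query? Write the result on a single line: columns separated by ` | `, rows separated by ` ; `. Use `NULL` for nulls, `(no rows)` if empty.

Math | 75 ; Art | 53 ; Biology | 73 ; Biology | 97 ; Chemistry | 64

Join each enrollments row to its students via student_id.
Group joined rows by students.id; compute MIN(m.grade) per group.
  2: ids {3, 31, 32} → MIN(m.grade)=75
  7: ids {1, 12, 15, 22, 23, 34} → MIN(m.grade)=53
  8: ids {14} → MIN(m.grade)=73
  13: ids {2} → MIN(m.grade)=97
  15: ids {9, 35} → MIN(m.grade)=64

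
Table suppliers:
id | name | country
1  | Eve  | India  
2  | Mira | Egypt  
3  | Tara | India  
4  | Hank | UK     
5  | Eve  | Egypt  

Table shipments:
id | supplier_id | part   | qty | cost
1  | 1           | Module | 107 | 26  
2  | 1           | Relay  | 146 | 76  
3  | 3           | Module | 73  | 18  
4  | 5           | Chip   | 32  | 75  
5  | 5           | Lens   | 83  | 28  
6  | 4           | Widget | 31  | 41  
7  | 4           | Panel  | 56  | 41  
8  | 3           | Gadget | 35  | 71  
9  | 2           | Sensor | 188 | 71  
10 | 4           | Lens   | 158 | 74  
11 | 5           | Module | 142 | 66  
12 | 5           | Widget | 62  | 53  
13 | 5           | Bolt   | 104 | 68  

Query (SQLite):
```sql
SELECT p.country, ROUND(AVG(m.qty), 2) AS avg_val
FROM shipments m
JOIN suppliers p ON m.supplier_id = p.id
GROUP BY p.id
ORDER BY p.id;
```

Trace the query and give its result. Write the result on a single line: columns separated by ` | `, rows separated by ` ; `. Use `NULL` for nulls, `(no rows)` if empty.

Join each shipments row to its suppliers via supplier_id.
Group joined rows by suppliers.id; compute ROUND(AVG(m.qty), 2) per group.
  1: ids {1, 2} → ROUND(AVG(m.qty), 2)=126.5
  2: ids {9} → ROUND(AVG(m.qty), 2)=188
  3: ids {3, 8} → ROUND(AVG(m.qty), 2)=54
  4: ids {6, 7, 10} → ROUND(AVG(m.qty), 2)=81.67
  5: ids {4, 5, 11, 12, 13} → ROUND(AVG(m.qty), 2)=84.6

India | 126.5 ; Egypt | 188 ; India | 54 ; UK | 81.67 ; Egypt | 84.6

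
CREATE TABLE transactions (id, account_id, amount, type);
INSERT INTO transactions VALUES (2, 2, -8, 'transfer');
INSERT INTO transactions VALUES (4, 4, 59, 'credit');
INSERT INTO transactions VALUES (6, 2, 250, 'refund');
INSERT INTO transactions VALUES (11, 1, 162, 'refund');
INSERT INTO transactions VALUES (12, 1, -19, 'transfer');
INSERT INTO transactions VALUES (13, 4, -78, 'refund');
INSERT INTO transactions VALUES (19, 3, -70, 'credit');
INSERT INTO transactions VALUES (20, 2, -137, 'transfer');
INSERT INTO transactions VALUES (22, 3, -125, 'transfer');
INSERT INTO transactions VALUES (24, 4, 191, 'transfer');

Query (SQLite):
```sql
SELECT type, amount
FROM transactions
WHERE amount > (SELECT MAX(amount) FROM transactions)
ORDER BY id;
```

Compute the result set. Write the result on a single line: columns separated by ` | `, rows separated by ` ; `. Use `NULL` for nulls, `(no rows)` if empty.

Scalar subquery: MAX(amount) over all transactions rows = 250.
Keep rows where amount > that value.

(no rows)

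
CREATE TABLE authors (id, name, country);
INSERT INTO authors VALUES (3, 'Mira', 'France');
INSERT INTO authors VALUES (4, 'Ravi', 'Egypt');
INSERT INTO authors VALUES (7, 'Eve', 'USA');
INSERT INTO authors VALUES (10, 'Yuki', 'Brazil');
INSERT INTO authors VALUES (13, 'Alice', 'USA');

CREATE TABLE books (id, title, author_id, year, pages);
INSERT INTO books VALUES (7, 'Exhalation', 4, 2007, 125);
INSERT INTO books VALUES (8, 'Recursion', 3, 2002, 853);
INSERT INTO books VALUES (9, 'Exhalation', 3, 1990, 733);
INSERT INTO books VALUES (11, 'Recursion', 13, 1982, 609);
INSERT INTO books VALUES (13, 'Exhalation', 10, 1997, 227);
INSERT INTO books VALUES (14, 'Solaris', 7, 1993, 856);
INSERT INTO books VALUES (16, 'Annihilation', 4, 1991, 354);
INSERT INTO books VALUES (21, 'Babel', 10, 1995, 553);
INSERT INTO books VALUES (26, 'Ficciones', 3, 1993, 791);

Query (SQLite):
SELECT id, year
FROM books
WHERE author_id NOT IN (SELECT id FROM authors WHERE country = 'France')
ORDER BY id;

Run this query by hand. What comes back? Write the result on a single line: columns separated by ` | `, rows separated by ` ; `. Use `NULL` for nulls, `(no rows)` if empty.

Inner query: authors.id where country = 'France'.
Outer: keep books rows whose author_id is not in that set.
Inner query → {3}

7 | 2007 ; 11 | 1982 ; 13 | 1997 ; 14 | 1993 ; 16 | 1991 ; 21 | 1995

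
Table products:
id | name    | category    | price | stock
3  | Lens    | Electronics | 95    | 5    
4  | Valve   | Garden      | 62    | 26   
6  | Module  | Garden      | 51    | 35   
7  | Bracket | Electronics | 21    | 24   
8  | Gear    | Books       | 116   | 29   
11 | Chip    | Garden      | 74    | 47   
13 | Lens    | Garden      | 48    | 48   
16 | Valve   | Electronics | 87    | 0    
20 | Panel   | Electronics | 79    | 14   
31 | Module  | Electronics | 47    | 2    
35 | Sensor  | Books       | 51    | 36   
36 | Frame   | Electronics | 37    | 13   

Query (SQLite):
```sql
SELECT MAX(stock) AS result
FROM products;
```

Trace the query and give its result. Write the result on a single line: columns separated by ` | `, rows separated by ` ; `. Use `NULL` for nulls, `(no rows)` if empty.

48

All stock values: [5, 26, 35, 24, 29, 47, 48, 0, 14, 2, 36, 13].
MAX of non-NULL values = 48.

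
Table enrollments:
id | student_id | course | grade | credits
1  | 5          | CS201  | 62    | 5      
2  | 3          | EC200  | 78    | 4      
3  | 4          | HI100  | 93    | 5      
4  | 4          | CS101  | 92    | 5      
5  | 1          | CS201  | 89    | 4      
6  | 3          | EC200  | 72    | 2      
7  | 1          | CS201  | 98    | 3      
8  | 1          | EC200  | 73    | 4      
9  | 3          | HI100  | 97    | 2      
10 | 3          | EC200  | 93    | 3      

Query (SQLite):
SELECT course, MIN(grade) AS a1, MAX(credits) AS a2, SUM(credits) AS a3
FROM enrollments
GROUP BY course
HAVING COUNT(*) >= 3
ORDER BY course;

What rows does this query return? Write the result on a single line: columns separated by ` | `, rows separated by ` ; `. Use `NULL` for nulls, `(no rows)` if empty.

CS201 | 62 | 5 | 12 ; EC200 | 72 | 4 | 13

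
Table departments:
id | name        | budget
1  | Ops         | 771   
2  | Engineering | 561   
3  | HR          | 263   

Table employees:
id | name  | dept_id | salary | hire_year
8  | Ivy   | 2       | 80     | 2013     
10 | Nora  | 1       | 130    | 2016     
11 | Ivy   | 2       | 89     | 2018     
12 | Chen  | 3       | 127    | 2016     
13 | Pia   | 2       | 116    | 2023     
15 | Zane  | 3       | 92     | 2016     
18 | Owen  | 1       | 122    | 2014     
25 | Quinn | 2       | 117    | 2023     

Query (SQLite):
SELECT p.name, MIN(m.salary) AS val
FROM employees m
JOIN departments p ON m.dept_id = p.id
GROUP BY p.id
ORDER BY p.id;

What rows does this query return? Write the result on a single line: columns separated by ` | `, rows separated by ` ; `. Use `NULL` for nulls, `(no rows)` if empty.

Join each employees row to its departments via dept_id.
Group joined rows by departments.id; compute MIN(m.salary) per group.
  1: ids {10, 18} → MIN(m.salary)=122
  2: ids {8, 11, 13, 25} → MIN(m.salary)=80
  3: ids {12, 15} → MIN(m.salary)=92

Ops | 122 ; Engineering | 80 ; HR | 92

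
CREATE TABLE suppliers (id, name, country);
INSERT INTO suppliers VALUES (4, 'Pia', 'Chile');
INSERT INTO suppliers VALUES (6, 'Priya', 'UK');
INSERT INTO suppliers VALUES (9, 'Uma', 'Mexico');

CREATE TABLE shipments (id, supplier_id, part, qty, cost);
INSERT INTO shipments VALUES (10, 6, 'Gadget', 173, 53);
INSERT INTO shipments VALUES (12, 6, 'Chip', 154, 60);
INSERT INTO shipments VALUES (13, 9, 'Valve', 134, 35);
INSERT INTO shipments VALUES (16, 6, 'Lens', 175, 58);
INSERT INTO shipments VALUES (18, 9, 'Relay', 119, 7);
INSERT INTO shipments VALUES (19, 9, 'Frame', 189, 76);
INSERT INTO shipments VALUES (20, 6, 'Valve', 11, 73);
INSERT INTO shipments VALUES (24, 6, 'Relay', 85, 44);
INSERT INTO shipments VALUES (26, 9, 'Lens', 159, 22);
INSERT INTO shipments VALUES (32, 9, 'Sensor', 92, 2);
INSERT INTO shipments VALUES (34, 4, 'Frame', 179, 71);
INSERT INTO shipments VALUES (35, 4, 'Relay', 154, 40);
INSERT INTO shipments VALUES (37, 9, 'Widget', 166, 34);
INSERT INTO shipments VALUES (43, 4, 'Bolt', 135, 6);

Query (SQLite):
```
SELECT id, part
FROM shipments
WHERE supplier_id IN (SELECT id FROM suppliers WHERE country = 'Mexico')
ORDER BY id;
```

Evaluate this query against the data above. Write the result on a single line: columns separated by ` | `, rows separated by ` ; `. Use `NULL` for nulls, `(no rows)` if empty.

13 | Valve ; 18 | Relay ; 19 | Frame ; 26 | Lens ; 32 | Sensor ; 37 | Widget

Inner query: suppliers.id where country = 'Mexico'.
Outer: keep shipments rows whose supplier_id is in that set.
Inner query → {9}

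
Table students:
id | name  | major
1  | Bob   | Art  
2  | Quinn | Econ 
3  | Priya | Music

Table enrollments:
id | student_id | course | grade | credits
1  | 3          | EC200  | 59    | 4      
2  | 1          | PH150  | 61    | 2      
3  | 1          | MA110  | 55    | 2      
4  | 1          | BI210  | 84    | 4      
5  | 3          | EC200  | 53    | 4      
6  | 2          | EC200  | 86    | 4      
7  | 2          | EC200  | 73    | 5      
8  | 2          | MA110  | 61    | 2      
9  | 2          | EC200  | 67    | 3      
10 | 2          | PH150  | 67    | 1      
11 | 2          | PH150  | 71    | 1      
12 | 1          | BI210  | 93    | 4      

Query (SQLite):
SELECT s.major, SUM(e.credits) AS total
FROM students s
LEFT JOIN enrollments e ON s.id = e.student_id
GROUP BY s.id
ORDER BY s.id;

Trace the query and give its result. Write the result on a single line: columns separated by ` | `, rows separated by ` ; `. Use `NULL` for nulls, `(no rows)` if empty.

LEFT JOIN keeps every students row; unmatched ones get NULL for enrollments columns.
Group by students.id and compute SUM(e.credits). SUM over an all-NULL group is NULL.
  1: ids {2, 3, 4, 12} → SUM(e.credits)=12
  2: ids {6, 7, 8, 9, 10, 11} → SUM(e.credits)=16
  3: ids {1, 5} → SUM(e.credits)=8

Art | 12 ; Econ | 16 ; Music | 8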